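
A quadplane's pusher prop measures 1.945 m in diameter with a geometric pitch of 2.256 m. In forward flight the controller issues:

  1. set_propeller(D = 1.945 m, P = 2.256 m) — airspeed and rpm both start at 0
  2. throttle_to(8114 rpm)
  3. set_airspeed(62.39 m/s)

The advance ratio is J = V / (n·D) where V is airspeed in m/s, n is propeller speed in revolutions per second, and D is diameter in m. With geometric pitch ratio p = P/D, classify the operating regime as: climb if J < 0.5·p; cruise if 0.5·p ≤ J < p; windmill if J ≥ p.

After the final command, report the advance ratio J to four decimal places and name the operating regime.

J = 0.2372, regime = climb

set_propeller: D = 1.945 m, P = 2.256 m (p = P/D = 1.159897); state ← (V=0, rpm=0)
throttle_to(8114): rpm ← 8114
set_airspeed(62.39): V ← 62.39 m/s
final state: V = 62.39 m/s, rpm = 8114 → n = rpm/60 = 135.233333 rev/s
J = V / (n·D) = 62.39 / (135.233333 × 1.945) = 0.237198
regime bands: climb J<0.5799 | cruise [0.5799, 1.1599) | windmill J≥1.1599
J = 0.2372 → climb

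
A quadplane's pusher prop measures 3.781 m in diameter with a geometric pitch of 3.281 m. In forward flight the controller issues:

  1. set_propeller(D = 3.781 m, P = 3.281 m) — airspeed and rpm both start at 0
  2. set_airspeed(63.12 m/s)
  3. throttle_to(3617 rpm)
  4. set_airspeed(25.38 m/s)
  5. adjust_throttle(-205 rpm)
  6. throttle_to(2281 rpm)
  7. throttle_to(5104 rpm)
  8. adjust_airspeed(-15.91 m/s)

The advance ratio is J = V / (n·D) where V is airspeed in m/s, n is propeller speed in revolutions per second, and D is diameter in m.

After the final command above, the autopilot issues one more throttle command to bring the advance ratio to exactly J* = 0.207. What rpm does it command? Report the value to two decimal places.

set_propeller: D = 3.781 m, P = 3.281 m (p = P/D = 0.867760); state ← (V=0, rpm=0)
set_airspeed(63.12): V ← 63.12 m/s
throttle_to(3617): rpm ← 3617
set_airspeed(25.38): V ← 25.38 m/s
adjust_throttle(-205): rpm ← 3617 -205 = 3412
throttle_to(2281): rpm ← 2281
throttle_to(5104): rpm ← 5104
adjust_airspeed(-15.91): V ← 25.38 -15.91 = 9.47 m/s
final state: V = 9.47 m/s, rpm = 5104 → n = rpm/60 = 85.066667 rev/s
target J* = 0.207; solve J* = V/(n·D) for n: n = V/(J*·D) = 9.47/(0.207 × 3.781) = 12.099654 rev/s
rpm = 60·n = 725.979248

rpm = 725.98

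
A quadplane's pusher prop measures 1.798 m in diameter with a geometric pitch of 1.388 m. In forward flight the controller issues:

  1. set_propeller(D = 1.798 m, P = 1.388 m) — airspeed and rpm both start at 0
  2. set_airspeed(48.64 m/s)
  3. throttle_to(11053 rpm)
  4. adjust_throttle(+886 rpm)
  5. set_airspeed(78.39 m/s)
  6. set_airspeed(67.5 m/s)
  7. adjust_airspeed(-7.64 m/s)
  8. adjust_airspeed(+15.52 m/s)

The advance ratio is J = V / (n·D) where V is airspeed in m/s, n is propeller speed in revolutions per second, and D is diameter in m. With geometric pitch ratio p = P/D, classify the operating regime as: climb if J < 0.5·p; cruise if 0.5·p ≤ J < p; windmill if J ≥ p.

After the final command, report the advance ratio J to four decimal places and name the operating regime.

set_propeller: D = 1.798 m, P = 1.388 m (p = P/D = 0.771969); state ← (V=0, rpm=0)
set_airspeed(48.64): V ← 48.64 m/s
throttle_to(11053): rpm ← 11053
adjust_throttle(+886): rpm ← 11053 +886 = 11939
set_airspeed(78.39): V ← 78.39 m/s
set_airspeed(67.5): V ← 67.5 m/s
adjust_airspeed(-7.64): V ← 67.5 -7.64 = 59.86 m/s
adjust_airspeed(+15.52): V ← 59.86 +15.52 = 75.38 m/s
final state: V = 75.38 m/s, rpm = 11939 → n = rpm/60 = 198.983333 rev/s
J = V / (n·D) = 75.38 / (198.983333 × 1.798) = 0.210693
regime bands: climb J<0.3860 | cruise [0.3860, 0.7720) | windmill J≥0.7720
J = 0.2107 → climb

J = 0.2107, regime = climb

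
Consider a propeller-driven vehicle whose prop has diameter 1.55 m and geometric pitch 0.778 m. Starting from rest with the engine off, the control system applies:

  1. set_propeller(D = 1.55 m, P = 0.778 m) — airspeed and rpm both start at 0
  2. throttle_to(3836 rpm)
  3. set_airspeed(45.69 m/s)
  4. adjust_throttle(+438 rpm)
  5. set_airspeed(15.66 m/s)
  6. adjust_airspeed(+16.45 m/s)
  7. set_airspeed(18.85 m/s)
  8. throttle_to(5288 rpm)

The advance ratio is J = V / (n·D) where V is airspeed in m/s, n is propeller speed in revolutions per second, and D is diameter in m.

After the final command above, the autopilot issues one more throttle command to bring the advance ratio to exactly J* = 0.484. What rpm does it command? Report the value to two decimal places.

set_propeller: D = 1.55 m, P = 0.778 m (p = P/D = 0.501935); state ← (V=0, rpm=0)
throttle_to(3836): rpm ← 3836
set_airspeed(45.69): V ← 45.69 m/s
adjust_throttle(+438): rpm ← 3836 +438 = 4274
set_airspeed(15.66): V ← 15.66 m/s
adjust_airspeed(+16.45): V ← 15.66 +16.45 = 32.11 m/s
set_airspeed(18.85): V ← 18.85 m/s
throttle_to(5288): rpm ← 5288
final state: V = 18.85 m/s, rpm = 5288 → n = rpm/60 = 88.133333 rev/s
target J* = 0.484; solve J* = V/(n·D) for n: n = V/(J*·D) = 18.85/(0.484 × 1.55) = 25.126633 rev/s
rpm = 60·n = 1507.597974

rpm = 1507.60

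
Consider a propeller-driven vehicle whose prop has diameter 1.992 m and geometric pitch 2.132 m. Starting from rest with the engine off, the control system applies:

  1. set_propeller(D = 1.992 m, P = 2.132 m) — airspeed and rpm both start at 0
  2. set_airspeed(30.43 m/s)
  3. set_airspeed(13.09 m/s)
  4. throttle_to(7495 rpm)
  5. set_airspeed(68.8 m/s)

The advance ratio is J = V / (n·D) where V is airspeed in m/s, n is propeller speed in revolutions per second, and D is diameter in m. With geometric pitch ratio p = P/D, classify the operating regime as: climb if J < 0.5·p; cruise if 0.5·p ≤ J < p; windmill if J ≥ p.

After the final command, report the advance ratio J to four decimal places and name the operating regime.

set_propeller: D = 1.992 m, P = 2.132 m (p = P/D = 1.070281); state ← (V=0, rpm=0)
set_airspeed(30.43): V ← 30.43 m/s
set_airspeed(13.09): V ← 13.09 m/s
throttle_to(7495): rpm ← 7495
set_airspeed(68.8): V ← 68.8 m/s
final state: V = 68.8 m/s, rpm = 7495 → n = rpm/60 = 124.916667 rev/s
J = V / (n·D) = 68.8 / (124.916667 × 1.992) = 0.276490
regime bands: climb J<0.5351 | cruise [0.5351, 1.0703) | windmill J≥1.0703
J = 0.2765 → climb

J = 0.2765, regime = climb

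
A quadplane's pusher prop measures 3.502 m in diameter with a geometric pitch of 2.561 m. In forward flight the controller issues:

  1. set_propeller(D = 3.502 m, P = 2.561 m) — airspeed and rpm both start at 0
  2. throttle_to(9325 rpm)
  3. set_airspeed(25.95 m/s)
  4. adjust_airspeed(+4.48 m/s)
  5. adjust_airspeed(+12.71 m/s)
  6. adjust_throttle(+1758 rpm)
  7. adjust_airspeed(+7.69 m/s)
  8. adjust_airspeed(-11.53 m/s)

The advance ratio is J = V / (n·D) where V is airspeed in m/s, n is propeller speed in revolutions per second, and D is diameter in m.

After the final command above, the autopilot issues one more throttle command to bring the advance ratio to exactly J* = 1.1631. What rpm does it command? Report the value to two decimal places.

rpm = 578.91

set_propeller: D = 3.502 m, P = 2.561 m (p = P/D = 0.731296); state ← (V=0, rpm=0)
throttle_to(9325): rpm ← 9325
set_airspeed(25.95): V ← 25.95 m/s
adjust_airspeed(+4.48): V ← 25.95 +4.48 = 30.43 m/s
adjust_airspeed(+12.71): V ← 30.43 +12.71 = 43.14 m/s
adjust_throttle(+1758): rpm ← 9325 +1758 = 11083
adjust_airspeed(+7.69): V ← 43.14 +7.69 = 50.83 m/s
adjust_airspeed(-11.53): V ← 50.83 -11.53 = 39.3 m/s
final state: V = 39.3 m/s, rpm = 11083 → n = rpm/60 = 184.716667 rev/s
target J* = 1.1631; solve J* = V/(n·D) for n: n = V/(J*·D) = 39.3/(1.1631 × 3.502) = 9.648490 rev/s
rpm = 60·n = 578.909402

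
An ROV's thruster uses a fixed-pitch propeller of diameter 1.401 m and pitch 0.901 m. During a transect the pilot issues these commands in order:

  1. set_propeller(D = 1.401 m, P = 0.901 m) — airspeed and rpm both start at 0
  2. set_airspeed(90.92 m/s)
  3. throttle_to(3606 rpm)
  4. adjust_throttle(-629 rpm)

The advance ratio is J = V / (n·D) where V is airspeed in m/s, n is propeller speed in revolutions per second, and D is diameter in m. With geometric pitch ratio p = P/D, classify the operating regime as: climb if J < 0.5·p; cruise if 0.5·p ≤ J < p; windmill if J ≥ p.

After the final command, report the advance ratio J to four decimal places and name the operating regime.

J = 1.3080, regime = windmill

set_propeller: D = 1.401 m, P = 0.901 m (p = P/D = 0.643112); state ← (V=0, rpm=0)
set_airspeed(90.92): V ← 90.92 m/s
throttle_to(3606): rpm ← 3606
adjust_throttle(-629): rpm ← 3606 -629 = 2977
final state: V = 90.92 m/s, rpm = 2977 → n = rpm/60 = 49.616667 rev/s
J = V / (n·D) = 90.92 / (49.616667 × 1.401) = 1.307958
regime bands: climb J<0.3216 | cruise [0.3216, 0.6431) | windmill J≥0.6431
J = 1.3080 → windmill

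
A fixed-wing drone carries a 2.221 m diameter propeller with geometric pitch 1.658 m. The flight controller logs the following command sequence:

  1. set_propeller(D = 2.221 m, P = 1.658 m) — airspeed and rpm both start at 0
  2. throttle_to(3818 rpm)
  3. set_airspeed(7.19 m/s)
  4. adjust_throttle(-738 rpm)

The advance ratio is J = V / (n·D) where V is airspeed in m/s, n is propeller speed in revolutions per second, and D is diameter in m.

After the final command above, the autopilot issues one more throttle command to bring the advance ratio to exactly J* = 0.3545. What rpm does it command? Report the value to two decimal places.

rpm = 547.92

set_propeller: D = 2.221 m, P = 1.658 m (p = P/D = 0.746511); state ← (V=0, rpm=0)
throttle_to(3818): rpm ← 3818
set_airspeed(7.19): V ← 7.19 m/s
adjust_throttle(-738): rpm ← 3818 -738 = 3080
final state: V = 7.19 m/s, rpm = 3080 → n = rpm/60 = 51.333333 rev/s
target J* = 0.3545; solve J* = V/(n·D) for n: n = V/(J*·D) = 7.19/(0.3545 × 2.221) = 9.131962 rev/s
rpm = 60·n = 547.917716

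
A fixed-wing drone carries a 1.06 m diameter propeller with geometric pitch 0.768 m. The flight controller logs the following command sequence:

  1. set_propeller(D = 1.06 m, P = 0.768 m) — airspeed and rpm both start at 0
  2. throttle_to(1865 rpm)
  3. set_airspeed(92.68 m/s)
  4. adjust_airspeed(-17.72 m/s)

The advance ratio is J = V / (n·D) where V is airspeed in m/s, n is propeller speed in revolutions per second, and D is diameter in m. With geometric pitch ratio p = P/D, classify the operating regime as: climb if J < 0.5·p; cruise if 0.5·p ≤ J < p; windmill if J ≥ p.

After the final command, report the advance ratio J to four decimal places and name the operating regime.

J = 2.2751, regime = windmill

set_propeller: D = 1.06 m, P = 0.768 m (p = P/D = 0.724528); state ← (V=0, rpm=0)
throttle_to(1865): rpm ← 1865
set_airspeed(92.68): V ← 92.68 m/s
adjust_airspeed(-17.72): V ← 92.68 -17.72 = 74.96 m/s
final state: V = 74.96 m/s, rpm = 1865 → n = rpm/60 = 31.083333 rev/s
J = V / (n·D) = 74.96 / (31.083333 × 1.06) = 2.275077
regime bands: climb J<0.3623 | cruise [0.3623, 0.7245) | windmill J≥0.7245
J = 2.2751 → windmill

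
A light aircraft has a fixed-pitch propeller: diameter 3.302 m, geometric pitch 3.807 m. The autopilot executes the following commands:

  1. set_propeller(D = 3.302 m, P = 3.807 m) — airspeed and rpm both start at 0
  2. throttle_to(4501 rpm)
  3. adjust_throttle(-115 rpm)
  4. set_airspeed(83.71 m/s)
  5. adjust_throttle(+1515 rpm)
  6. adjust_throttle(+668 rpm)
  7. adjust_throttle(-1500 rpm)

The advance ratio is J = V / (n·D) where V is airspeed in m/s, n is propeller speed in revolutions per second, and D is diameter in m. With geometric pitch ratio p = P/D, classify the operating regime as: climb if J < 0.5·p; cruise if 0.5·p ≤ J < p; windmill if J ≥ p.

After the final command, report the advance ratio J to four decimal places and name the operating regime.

J = 0.3001, regime = climb

set_propeller: D = 3.302 m, P = 3.807 m (p = P/D = 1.152938); state ← (V=0, rpm=0)
throttle_to(4501): rpm ← 4501
adjust_throttle(-115): rpm ← 4501 -115 = 4386
set_airspeed(83.71): V ← 83.71 m/s
adjust_throttle(+1515): rpm ← 4386 +1515 = 5901
adjust_throttle(+668): rpm ← 5901 +668 = 6569
adjust_throttle(-1500): rpm ← 6569 -1500 = 5069
final state: V = 83.71 m/s, rpm = 5069 → n = rpm/60 = 84.483333 rev/s
J = V / (n·D) = 83.71 / (84.483333 × 3.302) = 0.300075
regime bands: climb J<0.5765 | cruise [0.5765, 1.1529) | windmill J≥1.1529
J = 0.3001 → climb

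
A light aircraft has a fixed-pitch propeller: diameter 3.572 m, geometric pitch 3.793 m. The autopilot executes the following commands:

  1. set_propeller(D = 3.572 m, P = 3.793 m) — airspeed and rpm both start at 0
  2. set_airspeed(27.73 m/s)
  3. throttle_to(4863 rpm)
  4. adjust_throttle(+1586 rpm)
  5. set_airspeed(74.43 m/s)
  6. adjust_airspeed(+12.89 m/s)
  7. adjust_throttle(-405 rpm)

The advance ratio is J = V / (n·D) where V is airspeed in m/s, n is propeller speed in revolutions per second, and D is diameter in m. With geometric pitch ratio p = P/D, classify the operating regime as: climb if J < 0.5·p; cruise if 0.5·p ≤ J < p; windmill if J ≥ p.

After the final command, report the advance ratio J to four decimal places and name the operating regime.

set_propeller: D = 3.572 m, P = 3.793 m (p = P/D = 1.061870); state ← (V=0, rpm=0)
set_airspeed(27.73): V ← 27.73 m/s
throttle_to(4863): rpm ← 4863
adjust_throttle(+1586): rpm ← 4863 +1586 = 6449
set_airspeed(74.43): V ← 74.43 m/s
adjust_airspeed(+12.89): V ← 74.43 +12.89 = 87.32 m/s
adjust_throttle(-405): rpm ← 6449 -405 = 6044
final state: V = 87.32 m/s, rpm = 6044 → n = rpm/60 = 100.733333 rev/s
J = V / (n·D) = 87.32 / (100.733333 × 3.572) = 0.242677
regime bands: climb J<0.5309 | cruise [0.5309, 1.0619) | windmill J≥1.0619
J = 0.2427 → climb

J = 0.2427, regime = climb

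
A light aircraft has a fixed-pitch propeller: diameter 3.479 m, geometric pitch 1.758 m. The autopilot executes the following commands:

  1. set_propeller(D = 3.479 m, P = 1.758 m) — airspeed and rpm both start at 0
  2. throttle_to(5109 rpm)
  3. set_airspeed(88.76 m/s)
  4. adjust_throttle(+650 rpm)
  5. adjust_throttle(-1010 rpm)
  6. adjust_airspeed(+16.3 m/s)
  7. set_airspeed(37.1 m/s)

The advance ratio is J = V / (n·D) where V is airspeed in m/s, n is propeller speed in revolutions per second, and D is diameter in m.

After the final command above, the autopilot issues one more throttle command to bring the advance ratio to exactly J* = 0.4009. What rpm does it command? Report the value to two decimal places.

set_propeller: D = 3.479 m, P = 1.758 m (p = P/D = 0.505318); state ← (V=0, rpm=0)
throttle_to(5109): rpm ← 5109
set_airspeed(88.76): V ← 88.76 m/s
adjust_throttle(+650): rpm ← 5109 +650 = 5759
adjust_throttle(-1010): rpm ← 5759 -1010 = 4749
adjust_airspeed(+16.3): V ← 88.76 +16.3 = 105.06 m/s
set_airspeed(37.1): V ← 37.1 m/s
final state: V = 37.1 m/s, rpm = 4749 → n = rpm/60 = 79.150000 rev/s
target J* = 0.4009; solve J* = V/(n·D) for n: n = V/(J*·D) = 37.1/(0.4009 × 3.479) = 26.600110 rev/s
rpm = 60·n = 1596.006571

rpm = 1596.01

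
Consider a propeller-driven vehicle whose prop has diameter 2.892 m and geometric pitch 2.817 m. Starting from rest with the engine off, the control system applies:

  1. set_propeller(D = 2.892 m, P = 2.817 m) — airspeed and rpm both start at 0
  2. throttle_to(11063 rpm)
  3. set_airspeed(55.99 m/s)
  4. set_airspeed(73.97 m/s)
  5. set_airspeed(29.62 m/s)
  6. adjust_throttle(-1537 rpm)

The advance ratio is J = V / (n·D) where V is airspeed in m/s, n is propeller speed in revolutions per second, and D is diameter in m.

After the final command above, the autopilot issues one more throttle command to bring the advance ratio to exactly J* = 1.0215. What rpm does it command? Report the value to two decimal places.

set_propeller: D = 2.892 m, P = 2.817 m (p = P/D = 0.974066); state ← (V=0, rpm=0)
throttle_to(11063): rpm ← 11063
set_airspeed(55.99): V ← 55.99 m/s
set_airspeed(73.97): V ← 73.97 m/s
set_airspeed(29.62): V ← 29.62 m/s
adjust_throttle(-1537): rpm ← 11063 -1537 = 9526
final state: V = 29.62 m/s, rpm = 9526 → n = rpm/60 = 158.766667 rev/s
target J* = 1.0215; solve J* = V/(n·D) for n: n = V/(J*·D) = 29.62/(1.0215 × 2.892) = 10.026478 rev/s
rpm = 60·n = 601.588665

rpm = 601.59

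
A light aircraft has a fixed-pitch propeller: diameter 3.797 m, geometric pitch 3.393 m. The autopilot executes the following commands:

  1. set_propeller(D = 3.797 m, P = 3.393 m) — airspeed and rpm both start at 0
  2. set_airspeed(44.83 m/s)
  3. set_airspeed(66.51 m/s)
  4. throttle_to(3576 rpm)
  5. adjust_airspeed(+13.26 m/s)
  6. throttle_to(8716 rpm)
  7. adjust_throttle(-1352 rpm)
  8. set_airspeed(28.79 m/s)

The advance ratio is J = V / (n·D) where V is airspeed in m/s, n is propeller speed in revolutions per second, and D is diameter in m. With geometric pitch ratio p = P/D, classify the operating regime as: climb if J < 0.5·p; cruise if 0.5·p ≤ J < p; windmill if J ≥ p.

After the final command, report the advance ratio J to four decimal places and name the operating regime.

J = 0.0618, regime = climb

set_propeller: D = 3.797 m, P = 3.393 m (p = P/D = 0.893600); state ← (V=0, rpm=0)
set_airspeed(44.83): V ← 44.83 m/s
set_airspeed(66.51): V ← 66.51 m/s
throttle_to(3576): rpm ← 3576
adjust_airspeed(+13.26): V ← 66.51 +13.26 = 79.77 m/s
throttle_to(8716): rpm ← 8716
adjust_throttle(-1352): rpm ← 8716 -1352 = 7364
set_airspeed(28.79): V ← 28.79 m/s
final state: V = 28.79 m/s, rpm = 7364 → n = rpm/60 = 122.733333 rev/s
J = V / (n·D) = 28.79 / (122.733333 × 3.797) = 0.061779
regime bands: climb J<0.4468 | cruise [0.4468, 0.8936) | windmill J≥0.8936
J = 0.0618 → climb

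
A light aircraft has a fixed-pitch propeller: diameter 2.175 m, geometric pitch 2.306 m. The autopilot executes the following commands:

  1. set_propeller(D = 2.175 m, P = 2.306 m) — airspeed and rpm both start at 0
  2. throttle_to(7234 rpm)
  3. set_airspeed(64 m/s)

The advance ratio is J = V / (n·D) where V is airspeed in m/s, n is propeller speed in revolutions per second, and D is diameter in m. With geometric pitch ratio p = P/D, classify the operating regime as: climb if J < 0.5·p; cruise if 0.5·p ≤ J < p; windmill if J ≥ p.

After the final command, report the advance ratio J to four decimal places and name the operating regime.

set_propeller: D = 2.175 m, P = 2.306 m (p = P/D = 1.060230); state ← (V=0, rpm=0)
throttle_to(7234): rpm ← 7234
set_airspeed(64): V ← 64 m/s
final state: V = 64 m/s, rpm = 7234 → n = rpm/60 = 120.566667 rev/s
J = V / (n·D) = 64 / (120.566667 × 2.175) = 0.244058
regime bands: climb J<0.5301 | cruise [0.5301, 1.0602) | windmill J≥1.0602
J = 0.2441 → climb

J = 0.2441, regime = climb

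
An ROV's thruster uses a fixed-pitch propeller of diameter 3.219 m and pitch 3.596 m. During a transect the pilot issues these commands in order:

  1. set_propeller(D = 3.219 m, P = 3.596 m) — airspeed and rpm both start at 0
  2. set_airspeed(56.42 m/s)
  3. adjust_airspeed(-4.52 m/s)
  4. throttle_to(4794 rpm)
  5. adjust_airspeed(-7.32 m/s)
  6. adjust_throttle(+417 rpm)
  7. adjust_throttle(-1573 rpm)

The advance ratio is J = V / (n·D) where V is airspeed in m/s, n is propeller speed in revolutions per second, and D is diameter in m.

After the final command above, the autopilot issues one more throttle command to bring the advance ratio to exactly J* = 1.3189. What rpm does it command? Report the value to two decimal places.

rpm = 630.03

set_propeller: D = 3.219 m, P = 3.596 m (p = P/D = 1.117117); state ← (V=0, rpm=0)
set_airspeed(56.42): V ← 56.42 m/s
adjust_airspeed(-4.52): V ← 56.42 -4.52 = 51.9 m/s
throttle_to(4794): rpm ← 4794
adjust_airspeed(-7.32): V ← 51.9 -7.32 = 44.58 m/s
adjust_throttle(+417): rpm ← 4794 +417 = 5211
adjust_throttle(-1573): rpm ← 5211 -1573 = 3638
final state: V = 44.58 m/s, rpm = 3638 → n = rpm/60 = 60.633333 rev/s
target J* = 1.3189; solve J* = V/(n·D) for n: n = V/(J*·D) = 44.58/(1.3189 × 3.219) = 10.500433 rev/s
rpm = 60·n = 630.025996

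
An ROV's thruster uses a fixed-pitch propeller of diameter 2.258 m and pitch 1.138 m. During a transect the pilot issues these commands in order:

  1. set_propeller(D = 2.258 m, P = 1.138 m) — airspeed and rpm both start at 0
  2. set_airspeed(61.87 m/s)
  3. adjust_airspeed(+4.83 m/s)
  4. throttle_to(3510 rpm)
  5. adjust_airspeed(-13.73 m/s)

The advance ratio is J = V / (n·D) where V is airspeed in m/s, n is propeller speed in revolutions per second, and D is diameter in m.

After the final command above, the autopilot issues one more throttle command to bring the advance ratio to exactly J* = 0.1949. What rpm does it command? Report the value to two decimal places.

set_propeller: D = 2.258 m, P = 1.138 m (p = P/D = 0.503986); state ← (V=0, rpm=0)
set_airspeed(61.87): V ← 61.87 m/s
adjust_airspeed(+4.83): V ← 61.87 +4.83 = 66.7 m/s
throttle_to(3510): rpm ← 3510
adjust_airspeed(-13.73): V ← 66.7 -13.73 = 52.97 m/s
final state: V = 52.97 m/s, rpm = 3510 → n = rpm/60 = 58.500000 rev/s
target J* = 0.1949; solve J* = V/(n·D) for n: n = V/(J*·D) = 52.97/(0.1949 × 2.258) = 120.363330 rev/s
rpm = 60·n = 7221.799828

rpm = 7221.80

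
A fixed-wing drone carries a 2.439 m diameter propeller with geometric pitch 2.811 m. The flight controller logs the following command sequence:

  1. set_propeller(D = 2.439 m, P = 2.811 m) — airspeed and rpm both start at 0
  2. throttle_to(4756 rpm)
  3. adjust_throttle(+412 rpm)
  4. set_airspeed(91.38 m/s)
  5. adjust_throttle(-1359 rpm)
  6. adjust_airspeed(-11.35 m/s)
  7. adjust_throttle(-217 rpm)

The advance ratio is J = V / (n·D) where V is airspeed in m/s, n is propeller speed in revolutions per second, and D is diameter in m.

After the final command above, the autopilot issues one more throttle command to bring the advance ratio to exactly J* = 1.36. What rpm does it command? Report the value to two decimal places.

rpm = 1447.62

set_propeller: D = 2.439 m, P = 2.811 m (p = P/D = 1.152522); state ← (V=0, rpm=0)
throttle_to(4756): rpm ← 4756
adjust_throttle(+412): rpm ← 4756 +412 = 5168
set_airspeed(91.38): V ← 91.38 m/s
adjust_throttle(-1359): rpm ← 5168 -1359 = 3809
adjust_airspeed(-11.35): V ← 91.38 -11.35 = 80.03 m/s
adjust_throttle(-217): rpm ← 3809 -217 = 3592
final state: V = 80.03 m/s, rpm = 3592 → n = rpm/60 = 59.866667 rev/s
target J* = 1.36; solve J* = V/(n·D) for n: n = V/(J*·D) = 80.03/(1.36 × 2.439) = 24.126932 rev/s
rpm = 60·n = 1447.615947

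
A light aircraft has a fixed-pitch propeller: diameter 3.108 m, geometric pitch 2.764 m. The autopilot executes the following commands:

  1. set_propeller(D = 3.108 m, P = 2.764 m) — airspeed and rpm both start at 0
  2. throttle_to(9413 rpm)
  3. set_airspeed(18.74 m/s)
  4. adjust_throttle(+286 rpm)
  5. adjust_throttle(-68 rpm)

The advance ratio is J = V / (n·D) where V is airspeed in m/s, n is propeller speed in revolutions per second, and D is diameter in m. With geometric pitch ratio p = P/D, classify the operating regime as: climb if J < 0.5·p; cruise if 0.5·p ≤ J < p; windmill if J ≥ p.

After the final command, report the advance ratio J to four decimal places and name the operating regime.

J = 0.0376, regime = climb

set_propeller: D = 3.108 m, P = 2.764 m (p = P/D = 0.889318); state ← (V=0, rpm=0)
throttle_to(9413): rpm ← 9413
set_airspeed(18.74): V ← 18.74 m/s
adjust_throttle(+286): rpm ← 9413 +286 = 9699
adjust_throttle(-68): rpm ← 9699 -68 = 9631
final state: V = 18.74 m/s, rpm = 9631 → n = rpm/60 = 160.516667 rev/s
J = V / (n·D) = 18.74 / (160.516667 × 3.108) = 0.037564
regime bands: climb J<0.4447 | cruise [0.4447, 0.8893) | windmill J≥0.8893
J = 0.0376 → climb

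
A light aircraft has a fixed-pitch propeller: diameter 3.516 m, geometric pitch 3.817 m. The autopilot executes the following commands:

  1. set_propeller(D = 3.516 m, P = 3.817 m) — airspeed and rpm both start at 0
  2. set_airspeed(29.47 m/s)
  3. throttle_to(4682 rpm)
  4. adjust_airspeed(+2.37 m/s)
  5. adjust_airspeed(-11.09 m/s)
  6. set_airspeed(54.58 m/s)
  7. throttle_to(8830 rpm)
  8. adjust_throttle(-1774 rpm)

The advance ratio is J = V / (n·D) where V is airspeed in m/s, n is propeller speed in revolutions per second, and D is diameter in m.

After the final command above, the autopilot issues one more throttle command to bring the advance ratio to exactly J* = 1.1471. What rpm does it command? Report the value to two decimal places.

set_propeller: D = 3.516 m, P = 3.817 m (p = P/D = 1.085609); state ← (V=0, rpm=0)
set_airspeed(29.47): V ← 29.47 m/s
throttle_to(4682): rpm ← 4682
adjust_airspeed(+2.37): V ← 29.47 +2.37 = 31.84 m/s
adjust_airspeed(-11.09): V ← 31.84 -11.09 = 20.75 m/s
set_airspeed(54.58): V ← 54.58 m/s
throttle_to(8830): rpm ← 8830
adjust_throttle(-1774): rpm ← 8830 -1774 = 7056
final state: V = 54.58 m/s, rpm = 7056 → n = rpm/60 = 117.600000 rev/s
target J* = 1.1471; solve J* = V/(n·D) for n: n = V/(J*·D) = 54.58/(1.1471 × 3.516) = 13.532667 rev/s
rpm = 60·n = 811.960001

rpm = 811.96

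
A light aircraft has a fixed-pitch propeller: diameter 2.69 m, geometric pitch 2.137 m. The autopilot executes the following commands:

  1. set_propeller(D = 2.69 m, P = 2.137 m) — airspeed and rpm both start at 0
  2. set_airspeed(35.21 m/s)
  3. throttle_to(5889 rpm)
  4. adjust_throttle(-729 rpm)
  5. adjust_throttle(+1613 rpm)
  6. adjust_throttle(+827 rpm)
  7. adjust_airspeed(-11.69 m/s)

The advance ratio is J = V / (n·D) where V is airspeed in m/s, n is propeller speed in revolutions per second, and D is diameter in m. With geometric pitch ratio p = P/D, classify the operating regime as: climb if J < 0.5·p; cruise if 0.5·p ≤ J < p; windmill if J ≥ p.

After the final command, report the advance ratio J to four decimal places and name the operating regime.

set_propeller: D = 2.69 m, P = 2.137 m (p = P/D = 0.794424); state ← (V=0, rpm=0)
set_airspeed(35.21): V ← 35.21 m/s
throttle_to(5889): rpm ← 5889
adjust_throttle(-729): rpm ← 5889 -729 = 5160
adjust_throttle(+1613): rpm ← 5160 +1613 = 6773
adjust_throttle(+827): rpm ← 6773 +827 = 7600
adjust_airspeed(-11.69): V ← 35.21 -11.69 = 23.52 m/s
final state: V = 23.52 m/s, rpm = 7600 → n = rpm/60 = 126.666667 rev/s
J = V / (n·D) = 23.52 / (126.666667 × 2.69) = 0.069028
regime bands: climb J<0.3972 | cruise [0.3972, 0.7944) | windmill J≥0.7944
J = 0.0690 → climb

J = 0.0690, regime = climb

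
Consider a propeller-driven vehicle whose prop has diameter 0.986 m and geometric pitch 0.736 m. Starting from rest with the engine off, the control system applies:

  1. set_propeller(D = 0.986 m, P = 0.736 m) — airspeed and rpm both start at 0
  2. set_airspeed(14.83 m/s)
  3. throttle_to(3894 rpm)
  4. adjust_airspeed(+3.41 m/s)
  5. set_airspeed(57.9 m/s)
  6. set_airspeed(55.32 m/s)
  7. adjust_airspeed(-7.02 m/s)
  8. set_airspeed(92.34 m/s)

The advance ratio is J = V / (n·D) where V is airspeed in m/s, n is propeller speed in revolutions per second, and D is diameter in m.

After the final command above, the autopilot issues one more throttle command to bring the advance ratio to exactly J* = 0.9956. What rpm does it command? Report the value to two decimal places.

set_propeller: D = 0.986 m, P = 0.736 m (p = P/D = 0.746450); state ← (V=0, rpm=0)
set_airspeed(14.83): V ← 14.83 m/s
throttle_to(3894): rpm ← 3894
adjust_airspeed(+3.41): V ← 14.83 +3.41 = 18.24 m/s
set_airspeed(57.9): V ← 57.9 m/s
set_airspeed(55.32): V ← 55.32 m/s
adjust_airspeed(-7.02): V ← 55.32 -7.02 = 48.3 m/s
set_airspeed(92.34): V ← 92.34 m/s
final state: V = 92.34 m/s, rpm = 3894 → n = rpm/60 = 64.900000 rev/s
target J* = 0.9956; solve J* = V/(n·D) for n: n = V/(J*·D) = 92.34/(0.9956 × 0.986) = 94.065002 rev/s
rpm = 60·n = 5643.900098

rpm = 5643.90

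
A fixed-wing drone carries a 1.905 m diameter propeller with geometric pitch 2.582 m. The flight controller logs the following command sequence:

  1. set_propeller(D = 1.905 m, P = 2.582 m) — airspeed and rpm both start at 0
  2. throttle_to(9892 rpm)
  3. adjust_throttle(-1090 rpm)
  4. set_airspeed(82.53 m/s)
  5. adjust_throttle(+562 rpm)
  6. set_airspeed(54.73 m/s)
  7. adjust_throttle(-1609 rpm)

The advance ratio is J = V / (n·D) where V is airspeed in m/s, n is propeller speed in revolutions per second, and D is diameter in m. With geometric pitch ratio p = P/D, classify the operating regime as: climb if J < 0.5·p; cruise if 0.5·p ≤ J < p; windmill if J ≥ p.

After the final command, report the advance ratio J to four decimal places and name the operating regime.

set_propeller: D = 1.905 m, P = 2.582 m (p = P/D = 1.355381); state ← (V=0, rpm=0)
throttle_to(9892): rpm ← 9892
adjust_throttle(-1090): rpm ← 9892 -1090 = 8802
set_airspeed(82.53): V ← 82.53 m/s
adjust_throttle(+562): rpm ← 8802 +562 = 9364
set_airspeed(54.73): V ← 54.73 m/s
adjust_throttle(-1609): rpm ← 9364 -1609 = 7755
final state: V = 54.73 m/s, rpm = 7755 → n = rpm/60 = 129.250000 rev/s
J = V / (n·D) = 54.73 / (129.250000 × 1.905) = 0.222280
regime bands: climb J<0.6777 | cruise [0.6777, 1.3554) | windmill J≥1.3554
J = 0.2223 → climb

J = 0.2223, regime = climb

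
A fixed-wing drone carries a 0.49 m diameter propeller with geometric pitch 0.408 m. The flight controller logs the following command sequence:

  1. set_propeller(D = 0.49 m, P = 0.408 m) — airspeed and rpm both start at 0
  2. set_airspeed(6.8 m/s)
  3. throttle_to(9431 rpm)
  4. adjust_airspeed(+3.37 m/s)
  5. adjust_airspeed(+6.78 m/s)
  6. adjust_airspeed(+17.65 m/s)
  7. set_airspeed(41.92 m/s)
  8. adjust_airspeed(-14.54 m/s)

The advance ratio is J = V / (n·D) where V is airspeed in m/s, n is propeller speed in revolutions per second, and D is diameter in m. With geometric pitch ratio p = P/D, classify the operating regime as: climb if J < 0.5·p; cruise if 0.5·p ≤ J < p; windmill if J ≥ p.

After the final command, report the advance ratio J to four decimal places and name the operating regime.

J = 0.3555, regime = climb

set_propeller: D = 0.49 m, P = 0.408 m (p = P/D = 0.832653); state ← (V=0, rpm=0)
set_airspeed(6.8): V ← 6.8 m/s
throttle_to(9431): rpm ← 9431
adjust_airspeed(+3.37): V ← 6.8 +3.37 = 10.17 m/s
adjust_airspeed(+6.78): V ← 10.17 +6.78 = 16.95 m/s
adjust_airspeed(+17.65): V ← 16.95 +17.65 = 34.6 m/s
set_airspeed(41.92): V ← 41.92 m/s
adjust_airspeed(-14.54): V ← 41.92 -14.54 = 27.38 m/s
final state: V = 27.38 m/s, rpm = 9431 → n = rpm/60 = 157.183333 rev/s
J = V / (n·D) = 27.38 / (157.183333 × 0.49) = 0.355493
regime bands: climb J<0.4163 | cruise [0.4163, 0.8327) | windmill J≥0.8327
J = 0.3555 → climb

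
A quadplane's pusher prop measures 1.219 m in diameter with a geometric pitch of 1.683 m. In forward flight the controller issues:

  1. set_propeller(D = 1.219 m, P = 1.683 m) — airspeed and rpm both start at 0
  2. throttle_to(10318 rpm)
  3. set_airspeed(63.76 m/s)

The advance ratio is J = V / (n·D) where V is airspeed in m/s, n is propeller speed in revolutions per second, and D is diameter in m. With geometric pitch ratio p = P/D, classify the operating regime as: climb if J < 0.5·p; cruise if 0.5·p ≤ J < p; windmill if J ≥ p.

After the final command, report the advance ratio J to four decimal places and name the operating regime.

set_propeller: D = 1.219 m, P = 1.683 m (p = P/D = 1.380640); state ← (V=0, rpm=0)
throttle_to(10318): rpm ← 10318
set_airspeed(63.76): V ← 63.76 m/s
final state: V = 63.76 m/s, rpm = 10318 → n = rpm/60 = 171.966667 rev/s
J = V / (n·D) = 63.76 / (171.966667 × 1.219) = 0.304159
regime bands: climb J<0.6903 | cruise [0.6903, 1.3806) | windmill J≥1.3806
J = 0.3042 → climb

J = 0.3042, regime = climb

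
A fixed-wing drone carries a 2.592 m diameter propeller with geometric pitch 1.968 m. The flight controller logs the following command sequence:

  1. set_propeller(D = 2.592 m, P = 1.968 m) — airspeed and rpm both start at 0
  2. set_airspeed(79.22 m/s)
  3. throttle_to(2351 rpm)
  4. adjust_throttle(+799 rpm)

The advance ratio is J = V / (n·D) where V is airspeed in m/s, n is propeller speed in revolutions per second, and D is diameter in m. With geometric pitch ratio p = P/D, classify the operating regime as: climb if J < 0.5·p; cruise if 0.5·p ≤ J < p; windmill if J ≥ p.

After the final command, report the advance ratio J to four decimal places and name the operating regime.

set_propeller: D = 2.592 m, P = 1.968 m (p = P/D = 0.759259); state ← (V=0, rpm=0)
set_airspeed(79.22): V ← 79.22 m/s
throttle_to(2351): rpm ← 2351
adjust_throttle(+799): rpm ← 2351 +799 = 3150
final state: V = 79.22 m/s, rpm = 3150 → n = rpm/60 = 52.500000 rev/s
J = V / (n·D) = 79.22 / (52.500000 × 2.592) = 0.582158
regime bands: climb J<0.3796 | cruise [0.3796, 0.7593) | windmill J≥0.7593
J = 0.5822 → cruise

J = 0.5822, regime = cruise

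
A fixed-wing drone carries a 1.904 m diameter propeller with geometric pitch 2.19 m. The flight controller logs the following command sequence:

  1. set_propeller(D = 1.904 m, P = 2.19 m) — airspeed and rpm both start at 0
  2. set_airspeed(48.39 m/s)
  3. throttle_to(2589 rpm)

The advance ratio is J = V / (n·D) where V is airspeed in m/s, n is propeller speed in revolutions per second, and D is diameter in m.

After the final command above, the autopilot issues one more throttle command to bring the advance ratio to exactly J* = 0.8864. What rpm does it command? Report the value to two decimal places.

rpm = 1720.32

set_propeller: D = 1.904 m, P = 2.19 m (p = P/D = 1.150210); state ← (V=0, rpm=0)
set_airspeed(48.39): V ← 48.39 m/s
throttle_to(2589): rpm ← 2589
final state: V = 48.39 m/s, rpm = 2589 → n = rpm/60 = 43.150000 rev/s
target J* = 0.8864; solve J* = V/(n·D) for n: n = V/(J*·D) = 48.39/(0.8864 × 1.904) = 28.672062 rev/s
rpm = 60·n = 1720.323734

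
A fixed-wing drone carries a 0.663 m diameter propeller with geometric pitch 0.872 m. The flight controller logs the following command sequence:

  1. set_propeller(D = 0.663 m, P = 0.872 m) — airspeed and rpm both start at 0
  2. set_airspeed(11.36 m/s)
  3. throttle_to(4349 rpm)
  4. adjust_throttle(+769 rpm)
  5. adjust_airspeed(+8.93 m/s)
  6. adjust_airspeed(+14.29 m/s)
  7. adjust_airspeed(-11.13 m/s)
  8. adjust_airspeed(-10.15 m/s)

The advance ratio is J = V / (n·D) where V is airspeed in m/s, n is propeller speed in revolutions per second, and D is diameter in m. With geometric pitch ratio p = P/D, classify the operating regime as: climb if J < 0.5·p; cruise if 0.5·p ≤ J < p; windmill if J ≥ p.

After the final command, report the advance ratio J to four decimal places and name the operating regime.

set_propeller: D = 0.663 m, P = 0.872 m (p = P/D = 1.315234); state ← (V=0, rpm=0)
set_airspeed(11.36): V ← 11.36 m/s
throttle_to(4349): rpm ← 4349
adjust_throttle(+769): rpm ← 4349 +769 = 5118
adjust_airspeed(+8.93): V ← 11.36 +8.93 = 20.29 m/s
adjust_airspeed(+14.29): V ← 20.29 +14.29 = 34.58 m/s
adjust_airspeed(-11.13): V ← 34.58 -11.13 = 23.45 m/s
adjust_airspeed(-10.15): V ← 23.45 -10.15 = 13.3 m/s
final state: V = 13.3 m/s, rpm = 5118 → n = rpm/60 = 85.300000 rev/s
J = V / (n·D) = 13.3 / (85.300000 × 0.663) = 0.235174
regime bands: climb J<0.6576 | cruise [0.6576, 1.3152) | windmill J≥1.3152
J = 0.2352 → climb

J = 0.2352, regime = climb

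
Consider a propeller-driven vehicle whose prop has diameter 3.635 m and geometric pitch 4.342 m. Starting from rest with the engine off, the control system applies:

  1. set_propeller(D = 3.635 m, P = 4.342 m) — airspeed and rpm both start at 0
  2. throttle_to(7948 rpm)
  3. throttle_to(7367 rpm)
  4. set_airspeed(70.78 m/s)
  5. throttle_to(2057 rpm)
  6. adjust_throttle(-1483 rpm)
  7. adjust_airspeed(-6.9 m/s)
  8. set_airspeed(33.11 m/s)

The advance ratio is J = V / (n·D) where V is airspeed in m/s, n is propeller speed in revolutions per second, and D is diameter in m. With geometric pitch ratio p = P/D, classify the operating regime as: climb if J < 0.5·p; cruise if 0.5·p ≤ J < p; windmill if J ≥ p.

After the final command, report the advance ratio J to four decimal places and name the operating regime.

J = 0.9521, regime = cruise

set_propeller: D = 3.635 m, P = 4.342 m (p = P/D = 1.194498); state ← (V=0, rpm=0)
throttle_to(7948): rpm ← 7948
throttle_to(7367): rpm ← 7367
set_airspeed(70.78): V ← 70.78 m/s
throttle_to(2057): rpm ← 2057
adjust_throttle(-1483): rpm ← 2057 -1483 = 574
adjust_airspeed(-6.9): V ← 70.78 -6.9 = 63.88 m/s
set_airspeed(33.11): V ← 33.11 m/s
final state: V = 33.11 m/s, rpm = 574 → n = rpm/60 = 9.566667 rev/s
J = V / (n·D) = 33.11 / (9.566667 × 3.635) = 0.952125
regime bands: climb J<0.5972 | cruise [0.5972, 1.1945) | windmill J≥1.1945
J = 0.9521 → cruise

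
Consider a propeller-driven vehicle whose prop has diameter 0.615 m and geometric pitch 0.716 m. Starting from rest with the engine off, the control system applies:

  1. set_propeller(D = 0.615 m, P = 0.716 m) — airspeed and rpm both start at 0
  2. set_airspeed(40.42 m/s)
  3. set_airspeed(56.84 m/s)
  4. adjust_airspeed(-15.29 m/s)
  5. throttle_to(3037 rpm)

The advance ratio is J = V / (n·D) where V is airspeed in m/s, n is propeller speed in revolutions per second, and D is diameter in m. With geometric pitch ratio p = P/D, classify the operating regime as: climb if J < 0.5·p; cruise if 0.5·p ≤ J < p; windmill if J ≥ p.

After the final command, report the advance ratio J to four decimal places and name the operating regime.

set_propeller: D = 0.615 m, P = 0.716 m (p = P/D = 1.164228); state ← (V=0, rpm=0)
set_airspeed(40.42): V ← 40.42 m/s
set_airspeed(56.84): V ← 56.84 m/s
adjust_airspeed(-15.29): V ← 56.84 -15.29 = 41.55 m/s
throttle_to(3037): rpm ← 3037
final state: V = 41.55 m/s, rpm = 3037 → n = rpm/60 = 50.616667 rev/s
J = V / (n·D) = 41.55 / (50.616667 × 0.615) = 1.334758
regime bands: climb J<0.5821 | cruise [0.5821, 1.1642) | windmill J≥1.1642
J = 1.3348 → windmill

J = 1.3348, regime = windmill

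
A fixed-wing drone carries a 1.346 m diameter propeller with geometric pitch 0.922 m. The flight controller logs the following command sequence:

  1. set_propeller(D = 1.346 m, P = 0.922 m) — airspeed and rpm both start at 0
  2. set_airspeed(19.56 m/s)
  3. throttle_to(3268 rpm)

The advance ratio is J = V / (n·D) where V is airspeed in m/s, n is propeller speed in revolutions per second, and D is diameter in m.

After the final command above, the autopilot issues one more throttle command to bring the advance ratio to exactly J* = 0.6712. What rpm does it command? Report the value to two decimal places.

rpm = 1299.04

set_propeller: D = 1.346 m, P = 0.922 m (p = P/D = 0.684993); state ← (V=0, rpm=0)
set_airspeed(19.56): V ← 19.56 m/s
throttle_to(3268): rpm ← 3268
final state: V = 19.56 m/s, rpm = 3268 → n = rpm/60 = 54.466667 rev/s
target J* = 0.6712; solve J* = V/(n·D) for n: n = V/(J*·D) = 19.56/(0.6712 × 1.346) = 21.650695 rev/s
rpm = 60·n = 1299.041702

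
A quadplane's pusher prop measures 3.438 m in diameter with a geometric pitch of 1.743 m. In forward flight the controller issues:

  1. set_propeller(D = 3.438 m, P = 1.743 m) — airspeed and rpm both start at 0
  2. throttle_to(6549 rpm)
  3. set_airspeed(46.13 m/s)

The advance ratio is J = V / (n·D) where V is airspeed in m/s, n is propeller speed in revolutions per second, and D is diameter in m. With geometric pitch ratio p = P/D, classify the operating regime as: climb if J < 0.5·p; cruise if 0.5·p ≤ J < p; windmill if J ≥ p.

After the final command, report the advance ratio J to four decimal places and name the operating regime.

J = 0.1229, regime = climb

set_propeller: D = 3.438 m, P = 1.743 m (p = P/D = 0.506981); state ← (V=0, rpm=0)
throttle_to(6549): rpm ← 6549
set_airspeed(46.13): V ← 46.13 m/s
final state: V = 46.13 m/s, rpm = 6549 → n = rpm/60 = 109.150000 rev/s
J = V / (n·D) = 46.13 / (109.150000 × 3.438) = 0.122929
regime bands: climb J<0.2535 | cruise [0.2535, 0.5070) | windmill J≥0.5070
J = 0.1229 → climb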